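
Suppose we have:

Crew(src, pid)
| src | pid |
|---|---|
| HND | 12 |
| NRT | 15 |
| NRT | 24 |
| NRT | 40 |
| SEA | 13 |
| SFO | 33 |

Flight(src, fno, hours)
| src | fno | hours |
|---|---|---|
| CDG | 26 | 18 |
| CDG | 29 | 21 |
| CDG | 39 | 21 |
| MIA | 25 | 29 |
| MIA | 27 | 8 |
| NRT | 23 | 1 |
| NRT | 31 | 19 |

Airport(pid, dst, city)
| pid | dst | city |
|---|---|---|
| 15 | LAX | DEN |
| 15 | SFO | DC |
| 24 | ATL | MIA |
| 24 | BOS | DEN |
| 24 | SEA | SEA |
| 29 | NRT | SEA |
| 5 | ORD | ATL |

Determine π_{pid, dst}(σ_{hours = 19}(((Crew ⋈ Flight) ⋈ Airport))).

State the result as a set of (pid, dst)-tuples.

Crew ⋈ Flight (natural join on src): {(NRT, 15, 23, 1), (NRT, 15, 31, 19), (NRT, 24, 23, 1), (NRT, 24, 31, 19), (NRT, 40, 23, 1), (NRT, 40, 31, 19)}
(Crew ⋈ Flight) ⋈ Airport (natural join on pid): {(NRT, 15, 23, 1, LAX, DEN), (NRT, 15, 23, 1, SFO, DC), (NRT, 15, 31, 19, LAX, DEN), (NRT, 15, 31, 19, SFO, DC), (NRT, 24, 23, 1, ATL, MIA), (NRT, 24, 23, 1, BOS, DEN), (NRT, 24, 23, 1, SEA, SEA), (NRT, 24, 31, 19, ATL, MIA), (NRT, 24, 31, 19, BOS, DEN), (NRT, 24, 31, 19, SEA, SEA)}
Filtering on hours = 19 leaves {(NRT, 15, 31, 19, LAX, DEN), (NRT, 15, 31, 19, SFO, DC), (NRT, 24, 31, 19, ATL, MIA), (NRT, 24, 31, 19, BOS, DEN), (NRT, 24, 31, 19, SEA, SEA)}.
π_{pid, dst} gives {(15, LAX), (15, SFO), (24, ATL), (24, BOS), (24, SEA)}.

{(15, LAX), (15, SFO), (24, ATL), (24, BOS), (24, SEA)}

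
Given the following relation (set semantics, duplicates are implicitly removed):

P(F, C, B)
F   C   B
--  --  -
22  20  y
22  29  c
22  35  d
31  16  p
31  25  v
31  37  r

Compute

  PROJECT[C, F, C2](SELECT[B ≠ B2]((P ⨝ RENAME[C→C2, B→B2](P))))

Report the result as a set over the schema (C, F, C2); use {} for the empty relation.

ρ[C→C2, B→B2]: schema becomes (F, C2, B2); tuples unchanged.
Natural join on F: {(22, 20, y, 20, y), (22, 20, y, 29, c), (22, 20, y, 35, d), (22, 29, c, 20, y), (22, 29, c, 29, c), (22, 29, c, 35, d), (22, 35, d, 20, y), (22, 35, d, 29, c), (22, 35, d, 35, d), (31, 16, p, 16, p), (31, 16, p, 25, v), (31, 16, p, 37, r), (31, 25, v, 16, p), (31, 25, v, 25, v), (31, 25, v, 37, r), (31, 37, r, 16, p), (31, 37, r, 25, v), (31, 37, r, 37, r)}
Selection B ≠ B2: {(22, 20, y, 29, c), (22, 20, y, 35, d), (22, 29, c, 20, y), (22, 29, c, 35, d), (22, 35, d, 20, y), (22, 35, d, 29, c), (31, 16, p, 25, v), (31, 16, p, 37, r), (31, 25, v, 16, p), (31, 25, v, 37, r), (31, 37, r, 16, p), (31, 37, r, 25, v)}
Projecting to C, F, C2: {(16, 31, 25), (16, 31, 37), (20, 22, 29), (20, 22, 35), (25, 31, 16), (25, 31, 37), (29, 22, 20), (29, 22, 35), (35, 22, 20), (35, 22, 29), (37, 31, 16), (37, 31, 25)}

{(16, 31, 25), (16, 31, 37), (20, 22, 29), (20, 22, 35), (25, 31, 16), (25, 31, 37), (29, 22, 20), (29, 22, 35), (35, 22, 20), (35, 22, 29), (37, 31, 16), (37, 31, 25)}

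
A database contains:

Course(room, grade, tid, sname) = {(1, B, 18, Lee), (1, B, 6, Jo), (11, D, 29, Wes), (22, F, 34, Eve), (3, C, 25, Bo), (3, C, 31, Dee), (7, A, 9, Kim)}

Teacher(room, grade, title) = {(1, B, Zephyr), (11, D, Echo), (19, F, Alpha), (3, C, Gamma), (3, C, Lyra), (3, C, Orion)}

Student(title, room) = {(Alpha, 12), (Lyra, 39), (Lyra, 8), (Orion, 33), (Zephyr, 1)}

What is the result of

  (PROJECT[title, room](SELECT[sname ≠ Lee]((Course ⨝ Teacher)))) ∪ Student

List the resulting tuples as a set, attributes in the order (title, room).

Natural join on room, grade: {(1, B, 18, Lee, Zephyr), (1, B, 6, Jo, Zephyr), (11, D, 29, Wes, Echo), (3, C, 25, Bo, Gamma), (3, C, 25, Bo, Lyra), (3, C, 25, Bo, Orion), (3, C, 31, Dee, Gamma), (3, C, 31, Dee, Lyra), (3, C, 31, Dee, Orion)}
Filtering on sname ≠ Lee leaves {(1, B, 6, Jo, Zephyr), (11, D, 29, Wes, Echo), (3, C, 25, Bo, Gamma), (3, C, 25, Bo, Lyra), (3, C, 25, Bo, Orion), (3, C, 31, Dee, Gamma), (3, C, 31, Dee, Lyra), (3, C, 31, Dee, Orion)}.
Projecting to title, room (3 duplicate(s) eliminated): {(Echo, 11), (Gamma, 3), (Lyra, 3), (Orion, 3), (Zephyr, 1)}
Set union of the two operands is {(Alpha, 12), (Echo, 11), (Gamma, 3), (Lyra, 3), (Lyra, 39), (Lyra, 8), (Orion, 3), (Orion, 33), (Zephyr, 1)}.

{(Alpha, 12), (Echo, 11), (Gamma, 3), (Lyra, 3), (Lyra, 39), (Lyra, 8), (Orion, 3), (Orion, 33), (Zephyr, 1)}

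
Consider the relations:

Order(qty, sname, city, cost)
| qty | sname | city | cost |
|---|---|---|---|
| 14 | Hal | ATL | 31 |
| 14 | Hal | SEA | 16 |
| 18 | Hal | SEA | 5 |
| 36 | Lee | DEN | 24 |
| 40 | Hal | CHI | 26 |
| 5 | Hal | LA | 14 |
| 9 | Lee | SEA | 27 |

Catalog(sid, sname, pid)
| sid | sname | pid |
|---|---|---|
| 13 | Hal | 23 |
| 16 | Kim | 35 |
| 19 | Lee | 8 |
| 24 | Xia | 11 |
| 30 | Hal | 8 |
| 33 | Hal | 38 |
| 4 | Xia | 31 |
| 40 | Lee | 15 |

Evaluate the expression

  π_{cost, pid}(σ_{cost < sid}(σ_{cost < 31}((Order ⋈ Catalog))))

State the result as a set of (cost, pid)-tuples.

Order ⋈ Catalog (natural join on sname): {(14, Hal, ATL, 31, 13, 23), (14, Hal, ATL, 31, 30, 8), (14, Hal, ATL, 31, 33, 38), (14, Hal, SEA, 16, 13, 23), (14, Hal, SEA, 16, 30, 8), (14, Hal, SEA, 16, 33, 38), (18, Hal, SEA, 5, 13, 23), (18, Hal, SEA, 5, 30, 8), (18, Hal, SEA, 5, 33, 38), (36, Lee, DEN, 24, 19, 8), (36, Lee, DEN, 24, 40, 15), (40, Hal, CHI, 26, 13, 23), (40, Hal, CHI, 26, 30, 8), (40, Hal, CHI, 26, 33, 38), (5, Hal, LA, 14, 13, 23), (5, Hal, LA, 14, 30, 8), (5, Hal, LA, 14, 33, 38), (9, Lee, SEA, 27, 19, 8), (9, Lee, SEA, 27, 40, 15)}
Filtering on cost < 31 leaves {(14, Hal, SEA, 16, 13, 23), (14, Hal, SEA, 16, 30, 8), (14, Hal, SEA, 16, 33, 38), (18, Hal, SEA, 5, 13, 23), (18, Hal, SEA, 5, 30, 8), (18, Hal, SEA, 5, 33, 38), (36, Lee, DEN, 24, 19, 8), (36, Lee, DEN, 24, 40, 15), (40, Hal, CHI, 26, 13, 23), (40, Hal, CHI, 26, 30, 8), (40, Hal, CHI, 26, 33, 38), (5, Hal, LA, 14, 13, 23), (5, Hal, LA, 14, 30, 8), (5, Hal, LA, 14, 33, 38), (9, Lee, SEA, 27, 19, 8), (9, Lee, SEA, 27, 40, 15)}.
Filtering on cost < sid leaves {(14, Hal, SEA, 16, 30, 8), (14, Hal, SEA, 16, 33, 38), (18, Hal, SEA, 5, 13, 23), (18, Hal, SEA, 5, 30, 8), (18, Hal, SEA, 5, 33, 38), (36, Lee, DEN, 24, 40, 15), (40, Hal, CHI, 26, 30, 8), (40, Hal, CHI, 26, 33, 38), (5, Hal, LA, 14, 30, 8), (5, Hal, LA, 14, 33, 38), (9, Lee, SEA, 27, 40, 15)}.
Keep only column(s) cost, pid: {(14, 38), (14, 8), (16, 38), (16, 8), (24, 15), (26, 38), (26, 8), (27, 15), (5, 23), (5, 38), (5, 8)}

{(14, 38), (14, 8), (16, 38), (16, 8), (24, 15), (26, 38), (26, 8), (27, 15), (5, 23), (5, 38), (5, 8)}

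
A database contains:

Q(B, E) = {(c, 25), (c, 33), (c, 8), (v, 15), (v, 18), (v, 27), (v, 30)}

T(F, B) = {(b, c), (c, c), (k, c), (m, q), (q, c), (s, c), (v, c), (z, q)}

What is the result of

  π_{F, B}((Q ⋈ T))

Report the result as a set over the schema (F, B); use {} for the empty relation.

{(b, c), (c, c), (k, c), (q, c), (s, c), (v, c)}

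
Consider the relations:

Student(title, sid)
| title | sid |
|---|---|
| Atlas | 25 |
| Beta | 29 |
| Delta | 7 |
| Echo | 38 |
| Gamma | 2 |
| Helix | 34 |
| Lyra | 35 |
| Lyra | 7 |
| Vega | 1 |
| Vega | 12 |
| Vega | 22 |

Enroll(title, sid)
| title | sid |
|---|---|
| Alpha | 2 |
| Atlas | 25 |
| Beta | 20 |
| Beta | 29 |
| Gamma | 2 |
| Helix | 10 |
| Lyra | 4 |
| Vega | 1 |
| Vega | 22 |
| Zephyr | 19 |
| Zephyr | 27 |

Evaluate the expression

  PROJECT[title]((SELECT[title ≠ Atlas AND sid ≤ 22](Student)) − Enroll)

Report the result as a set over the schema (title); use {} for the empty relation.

{Delta, Lyra, Vega}

Selection title ≠ Atlas AND sid ≤ 22: {(Delta, 7), (Gamma, 2), (Lyra, 7), (Vega, 1), (Vega, 12), (Vega, 22)}
Taking the difference: {(Delta, 7), (Lyra, 7), (Vega, 12)}
Keep only column(s) title: {Delta, Lyra, Vega}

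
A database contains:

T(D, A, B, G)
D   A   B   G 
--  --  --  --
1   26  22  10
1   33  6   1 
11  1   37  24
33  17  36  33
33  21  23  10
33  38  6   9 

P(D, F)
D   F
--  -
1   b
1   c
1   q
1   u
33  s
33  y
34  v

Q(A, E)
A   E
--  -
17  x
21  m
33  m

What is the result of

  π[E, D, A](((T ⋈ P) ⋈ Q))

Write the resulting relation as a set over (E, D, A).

Joining T and P on D yields {(1, 26, 22, 10, b), (1, 26, 22, 10, c), (1, 26, 22, 10, q), (1, 26, 22, 10, u), (1, 33, 6, 1, b), (1, 33, 6, 1, c), (1, 33, 6, 1, q), (1, 33, 6, 1, u), (33, 17, 36, 33, s), (33, 17, 36, 33, y), (33, 21, 23, 10, s), (33, 21, 23, 10, y), (33, 38, 6, 9, s), (33, 38, 6, 9, y)}.
Joining (T ⋈ P) and Q on A yields {(1, 33, 6, 1, b, m), (1, 33, 6, 1, c, m), (1, 33, 6, 1, q, m), (1, 33, 6, 1, u, m), (33, 17, 36, 33, s, x), (33, 17, 36, 33, y, x), (33, 21, 23, 10, s, m), (33, 21, 23, 10, y, m)}.
Projecting to E, D, A (5 duplicate(s) eliminated): {(m, 1, 33), (m, 33, 21), (x, 33, 17)}

{(m, 1, 33), (m, 33, 21), (x, 33, 17)}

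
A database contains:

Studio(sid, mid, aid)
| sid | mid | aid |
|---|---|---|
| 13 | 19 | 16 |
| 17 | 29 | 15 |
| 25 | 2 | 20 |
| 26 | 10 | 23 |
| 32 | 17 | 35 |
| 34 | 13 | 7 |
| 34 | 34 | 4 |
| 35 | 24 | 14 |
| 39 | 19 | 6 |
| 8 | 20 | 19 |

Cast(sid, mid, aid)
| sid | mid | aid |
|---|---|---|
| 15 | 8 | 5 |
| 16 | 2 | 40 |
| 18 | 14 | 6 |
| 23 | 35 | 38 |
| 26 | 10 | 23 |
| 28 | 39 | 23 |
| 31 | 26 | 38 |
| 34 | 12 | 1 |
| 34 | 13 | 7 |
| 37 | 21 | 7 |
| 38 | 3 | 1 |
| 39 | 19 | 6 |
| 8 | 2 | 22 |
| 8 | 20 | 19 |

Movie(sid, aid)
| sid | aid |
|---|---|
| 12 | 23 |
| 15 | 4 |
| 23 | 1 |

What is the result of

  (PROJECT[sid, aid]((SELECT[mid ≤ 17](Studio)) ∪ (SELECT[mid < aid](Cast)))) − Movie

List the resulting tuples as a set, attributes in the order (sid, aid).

Selection mid ≤ 17: {(25, 2, 20), (26, 10, 23), (32, 17, 35), (34, 13, 7)}
Selection mid < aid: {(16, 2, 40), (23, 35, 38), (26, 10, 23), (31, 26, 38), (8, 2, 22)}
Set union of the two operands is {(16, 2, 40), (23, 35, 38), (25, 2, 20), (26, 10, 23), (31, 26, 38), (32, 17, 35), (34, 13, 7), (8, 2, 22)}.
Projecting to sid, aid: {(16, 40), (23, 38), (25, 20), (26, 23), (31, 38), (32, 35), (34, 7), (8, 22)}
Set difference of the two operands is {(16, 40), (23, 38), (25, 20), (26, 23), (31, 38), (32, 35), (34, 7), (8, 22)}.

{(16, 40), (23, 38), (25, 20), (26, 23), (31, 38), (32, 35), (34, 7), (8, 22)}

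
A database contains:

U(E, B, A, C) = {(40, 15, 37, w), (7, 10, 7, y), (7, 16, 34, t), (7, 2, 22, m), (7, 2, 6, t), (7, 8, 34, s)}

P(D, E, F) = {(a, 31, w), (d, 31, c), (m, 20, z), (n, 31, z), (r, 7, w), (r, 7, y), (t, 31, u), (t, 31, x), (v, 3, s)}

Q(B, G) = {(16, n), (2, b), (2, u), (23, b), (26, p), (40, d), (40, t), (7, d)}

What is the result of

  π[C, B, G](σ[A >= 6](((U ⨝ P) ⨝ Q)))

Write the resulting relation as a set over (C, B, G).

U ⋈ P (natural join on E): {(7, 10, 7, y, r, w), (7, 10, 7, y, r, y), (7, 16, 34, t, r, w), (7, 16, 34, t, r, y), (7, 2, 22, m, r, w), (7, 2, 22, m, r, y), (7, 2, 6, t, r, w), (7, 2, 6, t, r, y), (7, 8, 34, s, r, w), (7, 8, 34, s, r, y)}
(U ⨝ P) ⋈ Q (natural join on B): {(7, 16, 34, t, r, w, n), (7, 16, 34, t, r, y, n), (7, 2, 22, m, r, w, b), (7, 2, 22, m, r, w, u), (7, 2, 22, m, r, y, b), (7, 2, 22, m, r, y, u), (7, 2, 6, t, r, w, b), (7, 2, 6, t, r, w, u), (7, 2, 6, t, r, y, b), (7, 2, 6, t, r, y, u)}
Selection A >= 6: {(7, 16, 34, t, r, w, n), (7, 16, 34, t, r, y, n), (7, 2, 22, m, r, w, b), (7, 2, 22, m, r, w, u), (7, 2, 22, m, r, y, b), (7, 2, 22, m, r, y, u), (7, 2, 6, t, r, w, b), (7, 2, 6, t, r, w, u), (7, 2, 6, t, r, y, b), (7, 2, 6, t, r, y, u)}
π_{C, B, G} gives {(m, 2, b), (m, 2, u), (t, 16, n), (t, 2, b), (t, 2, u)} (5 duplicate(s) eliminated).

{(m, 2, b), (m, 2, u), (t, 16, n), (t, 2, b), (t, 2, u)}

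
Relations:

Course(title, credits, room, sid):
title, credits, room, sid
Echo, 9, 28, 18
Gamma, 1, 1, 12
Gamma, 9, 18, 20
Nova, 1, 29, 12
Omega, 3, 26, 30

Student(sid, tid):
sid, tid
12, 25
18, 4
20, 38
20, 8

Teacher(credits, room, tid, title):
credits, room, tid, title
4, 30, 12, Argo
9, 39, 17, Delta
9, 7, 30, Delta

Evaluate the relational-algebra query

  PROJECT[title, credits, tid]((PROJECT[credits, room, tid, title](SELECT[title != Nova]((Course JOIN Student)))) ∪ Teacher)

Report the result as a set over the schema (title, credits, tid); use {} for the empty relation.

Joining Course and Student on sid yields {(Echo, 9, 28, 18, 4), (Gamma, 1, 1, 12, 25), (Gamma, 9, 18, 20, 38), (Gamma, 9, 18, 20, 8), (Nova, 1, 29, 12, 25)}.
σ[title != Nova]: keep tuples satisfying title != Nova → {(Echo, 9, 28, 18, 4), (Gamma, 1, 1, 12, 25), (Gamma, 9, 18, 20, 38), (Gamma, 9, 18, 20, 8)}
π_{credits, room, tid, title} gives {(1, 1, 25, Gamma), (9, 18, 38, Gamma), (9, 18, 8, Gamma), (9, 28, 4, Echo)}.
Taking the union: {(1, 1, 25, Gamma), (4, 30, 12, Argo), (9, 18, 38, Gamma), (9, 18, 8, Gamma), (9, 28, 4, Echo), (9, 39, 17, Delta), (9, 7, 30, Delta)}
π_{title, credits, tid} gives {(Argo, 4, 12), (Delta, 9, 17), (Delta, 9, 30), (Echo, 9, 4), (Gamma, 1, 25), (Gamma, 9, 38), (Gamma, 9, 8)}.

{(Argo, 4, 12), (Delta, 9, 17), (Delta, 9, 30), (Echo, 9, 4), (Gamma, 1, 25), (Gamma, 9, 38), (Gamma, 9, 8)}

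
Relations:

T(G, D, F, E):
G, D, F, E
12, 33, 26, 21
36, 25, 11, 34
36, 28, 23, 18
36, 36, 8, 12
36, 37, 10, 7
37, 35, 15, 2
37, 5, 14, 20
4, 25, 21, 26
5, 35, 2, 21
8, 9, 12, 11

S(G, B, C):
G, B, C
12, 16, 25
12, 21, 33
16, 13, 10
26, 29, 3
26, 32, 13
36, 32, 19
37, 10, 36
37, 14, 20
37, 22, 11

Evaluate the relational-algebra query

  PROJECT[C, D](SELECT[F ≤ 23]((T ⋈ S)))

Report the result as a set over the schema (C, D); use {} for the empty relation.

Natural join on G: {(12, 33, 26, 21, 16, 25), (12, 33, 26, 21, 21, 33), (36, 25, 11, 34, 32, 19), (36, 28, 23, 18, 32, 19), (36, 36, 8, 12, 32, 19), (36, 37, 10, 7, 32, 19), (37, 35, 15, 2, 10, 36), (37, 35, 15, 2, 14, 20), (37, 35, 15, 2, 22, 11), (37, 5, 14, 20, 10, 36), (37, 5, 14, 20, 14, 20), (37, 5, 14, 20, 22, 11)}
Filtering on F ≤ 23 leaves {(36, 25, 11, 34, 32, 19), (36, 28, 23, 18, 32, 19), (36, 36, 8, 12, 32, 19), (36, 37, 10, 7, 32, 19), (37, 35, 15, 2, 10, 36), (37, 35, 15, 2, 14, 20), (37, 35, 15, 2, 22, 11), (37, 5, 14, 20, 10, 36), (37, 5, 14, 20, 14, 20), (37, 5, 14, 20, 22, 11)}.
Keep only column(s) C, D: {(11, 35), (11, 5), (19, 25), (19, 28), (19, 36), (19, 37), (20, 35), (20, 5), (36, 35), (36, 5)}

{(11, 35), (11, 5), (19, 25), (19, 28), (19, 36), (19, 37), (20, 35), (20, 5), (36, 35), (36, 5)}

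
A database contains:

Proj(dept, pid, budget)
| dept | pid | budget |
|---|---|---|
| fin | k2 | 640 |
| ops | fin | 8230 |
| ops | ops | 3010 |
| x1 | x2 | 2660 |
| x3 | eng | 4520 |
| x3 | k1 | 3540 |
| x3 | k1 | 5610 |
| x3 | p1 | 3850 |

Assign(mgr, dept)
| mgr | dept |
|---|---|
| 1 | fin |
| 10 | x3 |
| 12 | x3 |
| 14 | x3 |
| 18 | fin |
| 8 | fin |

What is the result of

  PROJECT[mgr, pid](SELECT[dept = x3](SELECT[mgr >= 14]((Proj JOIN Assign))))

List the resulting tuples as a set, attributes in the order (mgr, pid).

{(14, eng), (14, k1), (14, p1)}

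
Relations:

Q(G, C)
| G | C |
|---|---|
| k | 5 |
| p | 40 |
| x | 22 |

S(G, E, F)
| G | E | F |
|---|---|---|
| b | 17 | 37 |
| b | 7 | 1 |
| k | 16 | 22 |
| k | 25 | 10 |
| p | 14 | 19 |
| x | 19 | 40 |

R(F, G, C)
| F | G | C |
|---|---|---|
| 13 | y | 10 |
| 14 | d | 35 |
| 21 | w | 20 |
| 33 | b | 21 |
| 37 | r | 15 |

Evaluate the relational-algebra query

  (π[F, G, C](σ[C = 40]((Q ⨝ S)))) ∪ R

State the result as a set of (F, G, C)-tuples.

Joining Q and S on G yields {(k, 5, 16, 22), (k, 5, 25, 10), (p, 40, 14, 19), (x, 22, 19, 40)}.
Filtering on C = 40 leaves {(p, 40, 14, 19)}.
π[F, G, C]: project onto (F, G, C) → {(19, p, 40)}
Set union of the two operands is {(13, y, 10), (14, d, 35), (19, p, 40), (21, w, 20), (33, b, 21), (37, r, 15)}.

{(13, y, 10), (14, d, 35), (19, p, 40), (21, w, 20), (33, b, 21), (37, r, 15)}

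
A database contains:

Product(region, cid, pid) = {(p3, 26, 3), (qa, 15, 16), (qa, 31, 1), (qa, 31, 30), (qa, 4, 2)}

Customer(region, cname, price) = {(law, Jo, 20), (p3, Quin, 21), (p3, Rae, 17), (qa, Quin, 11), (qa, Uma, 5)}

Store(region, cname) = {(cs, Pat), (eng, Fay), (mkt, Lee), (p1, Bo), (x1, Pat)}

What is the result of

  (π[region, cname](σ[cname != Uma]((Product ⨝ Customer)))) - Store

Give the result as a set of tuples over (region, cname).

{(p3, Quin), (p3, Rae), (qa, Quin)}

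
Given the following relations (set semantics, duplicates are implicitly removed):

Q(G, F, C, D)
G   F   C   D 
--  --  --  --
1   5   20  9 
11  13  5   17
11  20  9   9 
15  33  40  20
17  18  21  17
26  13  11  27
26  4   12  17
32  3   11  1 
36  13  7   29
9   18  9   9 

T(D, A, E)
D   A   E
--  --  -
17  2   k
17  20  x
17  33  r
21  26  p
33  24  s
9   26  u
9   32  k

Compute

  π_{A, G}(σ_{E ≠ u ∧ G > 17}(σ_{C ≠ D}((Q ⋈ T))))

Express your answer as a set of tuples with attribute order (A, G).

{(2, 26), (20, 26), (33, 26)}

Joining Q and T on D yields {(1, 5, 20, 9, 26, u), (1, 5, 20, 9, 32, k), (11, 13, 5, 17, 2, k), (11, 13, 5, 17, 20, x), (11, 13, 5, 17, 33, r), (11, 20, 9, 9, 26, u), (11, 20, 9, 9, 32, k), (17, 18, 21, 17, 2, k), (17, 18, 21, 17, 20, x), (17, 18, 21, 17, 33, r), (26, 4, 12, 17, 2, k), (26, 4, 12, 17, 20, x), (26, 4, 12, 17, 33, r), (9, 18, 9, 9, 26, u), (9, 18, 9, 9, 32, k)}.
σ[C ≠ D]: keep tuples satisfying C ≠ D → {(1, 5, 20, 9, 26, u), (1, 5, 20, 9, 32, k), (11, 13, 5, 17, 2, k), (11, 13, 5, 17, 20, x), (11, 13, 5, 17, 33, r), (17, 18, 21, 17, 2, k), (17, 18, 21, 17, 20, x), (17, 18, 21, 17, 33, r), (26, 4, 12, 17, 2, k), (26, 4, 12, 17, 20, x), (26, 4, 12, 17, 33, r)}
σ[E ≠ u ∧ G > 17]: keep tuples satisfying E ≠ u ∧ G > 17 → {(26, 4, 12, 17, 2, k), (26, 4, 12, 17, 20, x), (26, 4, 12, 17, 33, r)}
π[A, G]: project onto (A, G) → {(2, 26), (20, 26), (33, 26)}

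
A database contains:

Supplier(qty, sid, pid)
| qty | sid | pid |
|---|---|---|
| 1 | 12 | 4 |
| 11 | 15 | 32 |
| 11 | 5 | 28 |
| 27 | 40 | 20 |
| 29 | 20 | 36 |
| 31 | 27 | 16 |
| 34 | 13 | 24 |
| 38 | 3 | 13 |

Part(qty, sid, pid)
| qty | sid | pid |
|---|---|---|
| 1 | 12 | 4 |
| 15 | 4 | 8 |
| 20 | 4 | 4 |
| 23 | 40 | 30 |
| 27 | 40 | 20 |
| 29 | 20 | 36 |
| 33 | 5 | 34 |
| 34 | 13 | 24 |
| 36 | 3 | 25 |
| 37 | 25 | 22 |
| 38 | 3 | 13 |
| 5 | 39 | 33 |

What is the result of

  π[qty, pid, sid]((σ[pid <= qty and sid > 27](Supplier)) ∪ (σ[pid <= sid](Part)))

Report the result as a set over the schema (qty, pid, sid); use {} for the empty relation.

{(1, 4, 12), (20, 4, 4), (23, 30, 40), (27, 20, 40), (37, 22, 25), (5, 33, 39)}

Selection pid <= qty and sid > 27: {(27, 40, 20)}
Selection pid <= sid: {(1, 12, 4), (20, 4, 4), (23, 40, 30), (27, 40, 20), (37, 25, 22), (5, 39, 33)}
Taking the union: {(1, 12, 4), (20, 4, 4), (23, 40, 30), (27, 40, 20), (37, 25, 22), (5, 39, 33)}
π_{qty, pid, sid} gives {(1, 4, 12), (20, 4, 4), (23, 30, 40), (27, 20, 40), (37, 22, 25), (5, 33, 39)}.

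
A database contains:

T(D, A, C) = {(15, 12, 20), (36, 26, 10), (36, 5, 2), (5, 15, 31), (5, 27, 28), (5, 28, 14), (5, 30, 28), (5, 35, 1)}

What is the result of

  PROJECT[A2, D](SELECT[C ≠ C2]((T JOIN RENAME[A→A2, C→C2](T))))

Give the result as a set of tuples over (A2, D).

ρ[A→A2, C→C2]: schema becomes (D, A2, C2); tuples unchanged.
Joining T and RENAME[A→A2, C→C2](T) on D yields {(15, 12, 20, 12, 20), (36, 26, 10, 26, 10), (36, 26, 10, 5, 2), (36, 5, 2, 26, 10), (36, 5, 2, 5, 2), (5, 15, 31, 15, 31), (5, 15, 31, 27, 28), (5, 15, 31, 28, 14), (5, 15, 31, 30, 28), (5, 15, 31, 35, 1), (5, 27, 28, 15, 31), (5, 27, 28, 27, 28), (5, 27, 28, 28, 14), (5, 27, 28, 30, 28), (5, 27, 28, 35, 1), (5, 28, 14, 15, 31), (5, 28, 14, 27, 28), (5, 28, 14, 28, 14), (5, 28, 14, 30, 28), (5, 28, 14, 35, 1), (5, 30, 28, 15, 31), (5, 30, 28, 27, 28), (5, 30, 28, 28, 14), (5, 30, 28, 30, 28), (5, 30, 28, 35, 1), (5, 35, 1, 15, 31), (5, 35, 1, 27, 28), (5, 35, 1, 28, 14), (5, 35, 1, 30, 28), (5, 35, 1, 35, 1)}.
Apply σ_{C ≠ C2}; surviving tuples: {(36, 26, 10, 5, 2), (36, 5, 2, 26, 10), (5, 15, 31, 27, 28), (5, 15, 31, 28, 14), (5, 15, 31, 30, 28), (5, 15, 31, 35, 1), (5, 27, 28, 15, 31), (5, 27, 28, 28, 14), (5, 27, 28, 35, 1), (5, 28, 14, 15, 31), (5, 28, 14, 27, 28), (5, 28, 14, 30, 28), (5, 28, 14, 35, 1), (5, 30, 28, 15, 31), (5, 30, 28, 28, 14), (5, 30, 28, 35, 1), (5, 35, 1, 15, 31), (5, 35, 1, 27, 28), (5, 35, 1, 28, 14), (5, 35, 1, 30, 28)}
Projecting to A2, D (13 duplicate(s) eliminated): {(15, 5), (26, 36), (27, 5), (28, 5), (30, 5), (35, 5), (5, 36)}

{(15, 5), (26, 36), (27, 5), (28, 5), (30, 5), (35, 5), (5, 36)}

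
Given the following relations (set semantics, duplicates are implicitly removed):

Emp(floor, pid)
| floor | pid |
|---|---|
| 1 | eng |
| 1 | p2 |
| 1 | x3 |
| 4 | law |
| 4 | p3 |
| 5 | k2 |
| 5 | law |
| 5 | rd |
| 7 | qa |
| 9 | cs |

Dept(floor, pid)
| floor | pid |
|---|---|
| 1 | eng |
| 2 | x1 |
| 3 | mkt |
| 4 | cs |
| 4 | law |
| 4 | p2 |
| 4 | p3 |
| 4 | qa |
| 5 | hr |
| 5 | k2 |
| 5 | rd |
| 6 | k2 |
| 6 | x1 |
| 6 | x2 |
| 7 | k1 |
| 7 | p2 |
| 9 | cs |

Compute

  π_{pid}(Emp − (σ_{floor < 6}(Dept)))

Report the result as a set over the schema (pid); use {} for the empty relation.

{cs, law, p2, qa, x3}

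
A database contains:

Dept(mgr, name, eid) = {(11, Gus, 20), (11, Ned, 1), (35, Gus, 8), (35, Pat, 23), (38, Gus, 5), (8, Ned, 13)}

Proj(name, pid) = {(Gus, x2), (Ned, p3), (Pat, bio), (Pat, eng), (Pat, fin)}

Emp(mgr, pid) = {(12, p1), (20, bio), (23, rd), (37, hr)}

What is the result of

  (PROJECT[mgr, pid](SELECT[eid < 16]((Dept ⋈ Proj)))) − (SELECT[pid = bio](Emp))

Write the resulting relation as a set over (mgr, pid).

Joining Dept and Proj on name yields {(11, Gus, 20, x2), (11, Ned, 1, p3), (35, Gus, 8, x2), (35, Pat, 23, bio), (35, Pat, 23, eng), (35, Pat, 23, fin), (38, Gus, 5, x2), (8, Ned, 13, p3)}.
σ[eid < 16]: keep tuples satisfying eid < 16 → {(11, Ned, 1, p3), (35, Gus, 8, x2), (38, Gus, 5, x2), (8, Ned, 13, p3)}
Keep only column(s) mgr, pid: {(11, p3), (35, x2), (38, x2), (8, p3)}
σ[pid = bio]: keep tuples satisfying pid = bio → {(20, bio)}
Taking the difference: {(11, p3), (35, x2), (38, x2), (8, p3)}

{(11, p3), (35, x2), (38, x2), (8, p3)}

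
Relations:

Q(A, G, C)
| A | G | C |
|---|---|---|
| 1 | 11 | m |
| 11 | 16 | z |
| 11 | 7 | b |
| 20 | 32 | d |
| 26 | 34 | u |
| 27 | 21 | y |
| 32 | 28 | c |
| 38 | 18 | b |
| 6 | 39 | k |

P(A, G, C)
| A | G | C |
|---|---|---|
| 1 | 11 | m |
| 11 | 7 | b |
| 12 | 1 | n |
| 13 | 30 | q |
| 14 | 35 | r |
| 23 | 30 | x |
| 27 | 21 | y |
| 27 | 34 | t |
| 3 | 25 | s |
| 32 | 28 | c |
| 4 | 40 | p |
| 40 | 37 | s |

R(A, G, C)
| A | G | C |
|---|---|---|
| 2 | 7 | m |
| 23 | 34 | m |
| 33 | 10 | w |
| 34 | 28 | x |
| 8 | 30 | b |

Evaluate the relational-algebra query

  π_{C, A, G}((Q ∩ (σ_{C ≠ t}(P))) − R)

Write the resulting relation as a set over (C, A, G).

Filtering on C ≠ t leaves {(1, 11, m), (11, 7, b), (12, 1, n), (13, 30, q), (14, 35, r), (23, 30, x), (27, 21, y), (3, 25, s), (32, 28, c), (4, 40, p), (40, 37, s)}.
Taking the intersection: {(1, 11, m), (11, 7, b), (27, 21, y), (32, 28, c)}
Taking the difference: {(1, 11, m), (11, 7, b), (27, 21, y), (32, 28, c)}
Keep only column(s) C, A, G: {(b, 11, 7), (c, 32, 28), (m, 1, 11), (y, 27, 21)}

{(b, 11, 7), (c, 32, 28), (m, 1, 11), (y, 27, 21)}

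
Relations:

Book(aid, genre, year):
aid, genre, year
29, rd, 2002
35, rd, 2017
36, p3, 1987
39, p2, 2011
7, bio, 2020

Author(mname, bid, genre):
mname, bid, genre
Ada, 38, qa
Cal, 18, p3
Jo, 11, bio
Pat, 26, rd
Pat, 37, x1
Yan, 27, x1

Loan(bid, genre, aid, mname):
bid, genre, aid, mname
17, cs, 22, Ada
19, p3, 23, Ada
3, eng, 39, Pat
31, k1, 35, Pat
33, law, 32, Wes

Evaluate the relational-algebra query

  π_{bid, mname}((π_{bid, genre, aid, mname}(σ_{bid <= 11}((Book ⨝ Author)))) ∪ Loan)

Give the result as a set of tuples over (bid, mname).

{(11, Jo), (17, Ada), (19, Ada), (3, Pat), (31, Pat), (33, Wes)}

Joining Book and Author on genre yields {(29, rd, 2002, Pat, 26), (35, rd, 2017, Pat, 26), (36, p3, 1987, Cal, 18), (7, bio, 2020, Jo, 11)}.
σ[bid <= 11]: keep tuples satisfying bid <= 11 → {(7, bio, 2020, Jo, 11)}
Projecting to bid, genre, aid, mname: {(11, bio, 7, Jo)}
Taking the union: {(11, bio, 7, Jo), (17, cs, 22, Ada), (19, p3, 23, Ada), (3, eng, 39, Pat), (31, k1, 35, Pat), (33, law, 32, Wes)}
Projecting to bid, mname: {(11, Jo), (17, Ada), (19, Ada), (3, Pat), (31, Pat), (33, Wes)}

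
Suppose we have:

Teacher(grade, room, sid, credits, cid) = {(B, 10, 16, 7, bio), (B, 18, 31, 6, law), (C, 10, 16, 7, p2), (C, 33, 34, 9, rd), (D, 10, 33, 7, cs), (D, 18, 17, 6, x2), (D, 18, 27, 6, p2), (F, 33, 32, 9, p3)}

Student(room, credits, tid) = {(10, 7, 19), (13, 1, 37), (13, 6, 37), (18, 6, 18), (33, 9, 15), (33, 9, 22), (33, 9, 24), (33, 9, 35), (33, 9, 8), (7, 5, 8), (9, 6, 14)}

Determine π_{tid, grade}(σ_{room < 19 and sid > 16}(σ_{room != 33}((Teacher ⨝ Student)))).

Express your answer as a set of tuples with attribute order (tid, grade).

Teacher ⋈ Student (natural join on room, credits): {(B, 10, 16, 7, bio, 19), (B, 18, 31, 6, law, 18), (C, 10, 16, 7, p2, 19), (C, 33, 34, 9, rd, 15), (C, 33, 34, 9, rd, 22), (C, 33, 34, 9, rd, 24), (C, 33, 34, 9, rd, 35), (C, 33, 34, 9, rd, 8), (D, 10, 33, 7, cs, 19), (D, 18, 17, 6, x2, 18), (D, 18, 27, 6, p2, 18), (F, 33, 32, 9, p3, 15), (F, 33, 32, 9, p3, 22), (F, 33, 32, 9, p3, 24), (F, 33, 32, 9, p3, 35), (F, 33, 32, 9, p3, 8)}
σ[room != 33]: keep tuples satisfying room != 33 → {(B, 10, 16, 7, bio, 19), (B, 18, 31, 6, law, 18), (C, 10, 16, 7, p2, 19), (D, 10, 33, 7, cs, 19), (D, 18, 17, 6, x2, 18), (D, 18, 27, 6, p2, 18)}
σ[room < 19 and sid > 16]: keep tuples satisfying room < 19 and sid > 16 → {(B, 18, 31, 6, law, 18), (D, 10, 33, 7, cs, 19), (D, 18, 17, 6, x2, 18), (D, 18, 27, 6, p2, 18)}
π_{tid, grade} gives {(18, B), (18, D), (19, D)} (1 duplicate(s) eliminated).

{(18, B), (18, D), (19, D)}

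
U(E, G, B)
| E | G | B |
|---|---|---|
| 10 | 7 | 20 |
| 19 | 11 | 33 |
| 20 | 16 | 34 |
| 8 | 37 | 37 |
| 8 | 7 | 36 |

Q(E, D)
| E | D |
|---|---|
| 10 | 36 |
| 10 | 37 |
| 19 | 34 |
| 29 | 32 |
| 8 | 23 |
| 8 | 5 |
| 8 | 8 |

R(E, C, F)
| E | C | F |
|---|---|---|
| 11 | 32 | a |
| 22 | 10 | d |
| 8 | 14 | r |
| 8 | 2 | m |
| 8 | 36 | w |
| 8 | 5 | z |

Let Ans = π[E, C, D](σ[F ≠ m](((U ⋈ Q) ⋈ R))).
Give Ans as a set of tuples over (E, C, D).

Natural join on E: {(10, 7, 20, 36), (10, 7, 20, 37), (19, 11, 33, 34), (8, 37, 37, 23), (8, 37, 37, 5), (8, 37, 37, 8), (8, 7, 36, 23), (8, 7, 36, 5), (8, 7, 36, 8)}
Natural join on E: {(8, 37, 37, 23, 14, r), (8, 37, 37, 23, 2, m), (8, 37, 37, 23, 36, w), (8, 37, 37, 23, 5, z), (8, 37, 37, 5, 14, r), (8, 37, 37, 5, 2, m), (8, 37, 37, 5, 36, w), (8, 37, 37, 5, 5, z), (8, 37, 37, 8, 14, r), (8, 37, 37, 8, 2, m), (8, 37, 37, 8, 36, w), (8, 37, 37, 8, 5, z), (8, 7, 36, 23, 14, r), (8, 7, 36, 23, 2, m), (8, 7, 36, 23, 36, w), (8, 7, 36, 23, 5, z), (8, 7, 36, 5, 14, r), (8, 7, 36, 5, 2, m), (8, 7, 36, 5, 36, w), (8, 7, 36, 5, 5, z), (8, 7, 36, 8, 14, r), (8, 7, 36, 8, 2, m), (8, 7, 36, 8, 36, w), (8, 7, 36, 8, 5, z)}
Selection F ≠ m: {(8, 37, 37, 23, 14, r), (8, 37, 37, 23, 36, w), (8, 37, 37, 23, 5, z), (8, 37, 37, 5, 14, r), (8, 37, 37, 5, 36, w), (8, 37, 37, 5, 5, z), (8, 37, 37, 8, 14, r), (8, 37, 37, 8, 36, w), (8, 37, 37, 8, 5, z), (8, 7, 36, 23, 14, r), (8, 7, 36, 23, 36, w), (8, 7, 36, 23, 5, z), (8, 7, 36, 5, 14, r), (8, 7, 36, 5, 36, w), (8, 7, 36, 5, 5, z), (8, 7, 36, 8, 14, r), (8, 7, 36, 8, 36, w), (8, 7, 36, 8, 5, z)}
Projecting to E, C, D (9 duplicate(s) eliminated): {(8, 14, 23), (8, 14, 5), (8, 14, 8), (8, 36, 23), (8, 36, 5), (8, 36, 8), (8, 5, 23), (8, 5, 5), (8, 5, 8)}

{(8, 14, 23), (8, 14, 5), (8, 14, 8), (8, 36, 23), (8, 36, 5), (8, 36, 8), (8, 5, 23), (8, 5, 5), (8, 5, 8)}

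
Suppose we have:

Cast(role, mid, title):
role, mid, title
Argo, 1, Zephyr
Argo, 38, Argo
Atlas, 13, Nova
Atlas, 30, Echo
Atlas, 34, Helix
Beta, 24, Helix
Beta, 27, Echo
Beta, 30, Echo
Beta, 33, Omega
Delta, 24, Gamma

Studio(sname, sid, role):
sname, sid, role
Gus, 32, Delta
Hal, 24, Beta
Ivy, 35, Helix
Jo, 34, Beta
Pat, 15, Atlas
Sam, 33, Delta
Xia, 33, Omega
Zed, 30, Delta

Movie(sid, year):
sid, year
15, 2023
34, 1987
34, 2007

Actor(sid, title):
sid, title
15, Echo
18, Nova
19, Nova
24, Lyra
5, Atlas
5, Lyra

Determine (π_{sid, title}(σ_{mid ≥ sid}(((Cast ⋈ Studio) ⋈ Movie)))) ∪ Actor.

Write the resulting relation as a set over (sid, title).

Natural join on role: {(Atlas, 13, Nova, Pat, 15), (Atlas, 30, Echo, Pat, 15), (Atlas, 34, Helix, Pat, 15), (Beta, 24, Helix, Hal, 24), (Beta, 24, Helix, Jo, 34), (Beta, 27, Echo, Hal, 24), (Beta, 27, Echo, Jo, 34), (Beta, 30, Echo, Hal, 24), (Beta, 30, Echo, Jo, 34), (Beta, 33, Omega, Hal, 24), (Beta, 33, Omega, Jo, 34), (Delta, 24, Gamma, Gus, 32), (Delta, 24, Gamma, Sam, 33), (Delta, 24, Gamma, Zed, 30)}
Natural join on sid: {(Atlas, 13, Nova, Pat, 15, 2023), (Atlas, 30, Echo, Pat, 15, 2023), (Atlas, 34, Helix, Pat, 15, 2023), (Beta, 24, Helix, Jo, 34, 1987), (Beta, 24, Helix, Jo, 34, 2007), (Beta, 27, Echo, Jo, 34, 1987), (Beta, 27, Echo, Jo, 34, 2007), (Beta, 30, Echo, Jo, 34, 1987), (Beta, 30, Echo, Jo, 34, 2007), (Beta, 33, Omega, Jo, 34, 1987), (Beta, 33, Omega, Jo, 34, 2007)}
Filtering on mid ≥ sid leaves {(Atlas, 30, Echo, Pat, 15, 2023), (Atlas, 34, Helix, Pat, 15, 2023)}.
π[sid, title]: project onto (sid, title) → {(15, Echo), (15, Helix)}
Set union of the two operands is {(15, Echo), (15, Helix), (18, Nova), (19, Nova), (24, Lyra), (5, Atlas), (5, Lyra)}.

{(15, Echo), (15, Helix), (18, Nova), (19, Nova), (24, Lyra), (5, Atlas), (5, Lyra)}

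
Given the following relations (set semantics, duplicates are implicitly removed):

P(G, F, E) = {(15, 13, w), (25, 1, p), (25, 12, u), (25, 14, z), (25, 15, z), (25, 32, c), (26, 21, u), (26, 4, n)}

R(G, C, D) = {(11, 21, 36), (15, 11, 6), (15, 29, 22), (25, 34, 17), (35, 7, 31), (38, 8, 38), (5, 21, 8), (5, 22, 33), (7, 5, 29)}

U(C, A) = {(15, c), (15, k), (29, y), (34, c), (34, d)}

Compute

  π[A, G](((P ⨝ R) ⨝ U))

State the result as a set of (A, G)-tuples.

P ⋈ R (natural join on G): {(15, 13, w, 11, 6), (15, 13, w, 29, 22), (25, 1, p, 34, 17), (25, 12, u, 34, 17), (25, 14, z, 34, 17), (25, 15, z, 34, 17), (25, 32, c, 34, 17)}
(P ⨝ R) ⋈ U (natural join on C): {(15, 13, w, 29, 22, y), (25, 1, p, 34, 17, c), (25, 1, p, 34, 17, d), (25, 12, u, 34, 17, c), (25, 12, u, 34, 17, d), (25, 14, z, 34, 17, c), (25, 14, z, 34, 17, d), (25, 15, z, 34, 17, c), (25, 15, z, 34, 17, d), (25, 32, c, 34, 17, c), (25, 32, c, 34, 17, d)}
π[A, G]: project onto (A, G) (8 duplicate(s) eliminated) → {(c, 25), (d, 25), (y, 15)}

{(c, 25), (d, 25), (y, 15)}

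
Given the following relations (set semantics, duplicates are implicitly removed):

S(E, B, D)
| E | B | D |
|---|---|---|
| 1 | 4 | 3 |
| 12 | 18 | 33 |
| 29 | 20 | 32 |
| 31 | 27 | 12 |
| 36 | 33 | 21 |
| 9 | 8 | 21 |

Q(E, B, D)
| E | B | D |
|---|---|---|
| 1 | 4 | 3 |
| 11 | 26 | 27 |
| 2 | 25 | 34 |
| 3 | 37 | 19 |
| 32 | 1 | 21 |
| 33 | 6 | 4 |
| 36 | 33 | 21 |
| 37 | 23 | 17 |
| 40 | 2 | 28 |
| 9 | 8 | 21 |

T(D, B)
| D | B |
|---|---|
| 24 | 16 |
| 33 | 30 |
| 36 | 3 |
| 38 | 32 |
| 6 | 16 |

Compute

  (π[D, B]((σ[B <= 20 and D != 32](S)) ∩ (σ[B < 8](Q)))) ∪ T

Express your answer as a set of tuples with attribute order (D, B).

{(24, 16), (3, 4), (33, 30), (36, 3), (38, 32), (6, 16)}

Filtering on B <= 20 and D != 32 leaves {(1, 4, 3), (12, 18, 33), (9, 8, 21)}.
Filtering on B < 8 leaves {(1, 4, 3), (32, 1, 21), (33, 6, 4), (40, 2, 28)}.
Taking the intersection: {(1, 4, 3)}
Projecting to D, B: {(3, 4)}
Taking the union: {(24, 16), (3, 4), (33, 30), (36, 3), (38, 32), (6, 16)}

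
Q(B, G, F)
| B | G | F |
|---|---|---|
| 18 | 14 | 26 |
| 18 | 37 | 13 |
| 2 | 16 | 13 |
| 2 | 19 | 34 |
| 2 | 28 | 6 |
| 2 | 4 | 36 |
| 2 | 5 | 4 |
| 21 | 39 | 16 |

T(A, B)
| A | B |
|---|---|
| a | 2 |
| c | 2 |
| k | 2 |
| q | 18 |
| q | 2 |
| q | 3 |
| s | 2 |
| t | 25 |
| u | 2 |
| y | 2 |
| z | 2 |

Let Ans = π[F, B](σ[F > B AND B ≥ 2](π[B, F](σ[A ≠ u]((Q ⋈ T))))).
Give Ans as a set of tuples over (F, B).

{(13, 2), (26, 18), (34, 2), (36, 2), (4, 2), (6, 2)}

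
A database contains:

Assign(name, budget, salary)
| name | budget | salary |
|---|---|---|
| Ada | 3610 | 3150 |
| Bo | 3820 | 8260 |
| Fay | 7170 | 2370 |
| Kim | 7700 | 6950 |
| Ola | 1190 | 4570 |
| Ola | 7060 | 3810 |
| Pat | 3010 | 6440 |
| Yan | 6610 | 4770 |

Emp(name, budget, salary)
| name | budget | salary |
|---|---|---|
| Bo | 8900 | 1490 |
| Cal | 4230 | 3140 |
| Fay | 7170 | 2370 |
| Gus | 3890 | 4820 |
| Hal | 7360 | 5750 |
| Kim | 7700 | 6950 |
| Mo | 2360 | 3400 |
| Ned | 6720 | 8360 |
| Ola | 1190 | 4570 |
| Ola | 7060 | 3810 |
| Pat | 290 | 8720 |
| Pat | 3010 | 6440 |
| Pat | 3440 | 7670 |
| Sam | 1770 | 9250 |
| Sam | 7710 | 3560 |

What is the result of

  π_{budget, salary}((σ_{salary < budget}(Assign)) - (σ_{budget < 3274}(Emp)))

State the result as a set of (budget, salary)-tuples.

{(3610, 3150), (6610, 4770), (7060, 3810), (7170, 2370), (7700, 6950)}

σ[salary < budget]: keep tuples satisfying salary < budget → {(Ada, 3610, 3150), (Fay, 7170, 2370), (Kim, 7700, 6950), (Ola, 7060, 3810), (Yan, 6610, 4770)}
σ[budget < 3274]: keep tuples satisfying budget < 3274 → {(Mo, 2360, 3400), (Ola, 1190, 4570), (Pat, 290, 8720), (Pat, 3010, 6440), (Sam, 1770, 9250)}
Difference: {(Ada, 3610, 3150), (Fay, 7170, 2370), (Kim, 7700, 6950), (Ola, 7060, 3810), (Yan, 6610, 4770)} with {(Mo, 2360, 3400), (Ola, 1190, 4570), (Pat, 290, 8720), (Pat, 3010, 6440), (Sam, 1770, 9250)} → {(Ada, 3610, 3150), (Fay, 7170, 2370), (Kim, 7700, 6950), (Ola, 7060, 3810), (Yan, 6610, 4770)}
Keep only column(s) budget, salary: {(3610, 3150), (6610, 4770), (7060, 3810), (7170, 2370), (7700, 6950)}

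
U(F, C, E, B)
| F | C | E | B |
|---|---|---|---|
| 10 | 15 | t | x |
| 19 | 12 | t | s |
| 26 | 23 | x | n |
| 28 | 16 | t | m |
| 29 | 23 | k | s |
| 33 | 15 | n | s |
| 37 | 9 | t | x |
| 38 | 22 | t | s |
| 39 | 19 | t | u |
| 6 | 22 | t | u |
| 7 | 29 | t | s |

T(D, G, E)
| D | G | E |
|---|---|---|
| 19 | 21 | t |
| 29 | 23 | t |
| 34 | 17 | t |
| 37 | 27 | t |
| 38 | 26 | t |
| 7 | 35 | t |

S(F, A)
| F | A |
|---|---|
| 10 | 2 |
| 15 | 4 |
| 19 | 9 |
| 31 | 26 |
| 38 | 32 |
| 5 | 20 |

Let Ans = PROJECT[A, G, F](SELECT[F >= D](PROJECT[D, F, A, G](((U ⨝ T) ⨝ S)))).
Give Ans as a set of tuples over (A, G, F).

{(2, 35, 10), (32, 17, 38), (32, 21, 38), (32, 23, 38), (32, 26, 38), (32, 27, 38), (32, 35, 38), (9, 21, 19), (9, 35, 19)}

U ⋈ T (natural join on E): {(10, 15, t, x, 19, 21), (10, 15, t, x, 29, 23), (10, 15, t, x, 34, 17), (10, 15, t, x, 37, 27), (10, 15, t, x, 38, 26), (10, 15, t, x, 7, 35), (19, 12, t, s, 19, 21), (19, 12, t, s, 29, 23), (19, 12, t, s, 34, 17), (19, 12, t, s, 37, 27), (19, 12, t, s, 38, 26), (19, 12, t, s, 7, 35), (28, 16, t, m, 19, 21), (28, 16, t, m, 29, 23), (28, 16, t, m, 34, 17), (28, 16, t, m, 37, 27), (28, 16, t, m, 38, 26), (28, 16, t, m, 7, 35), (37, 9, t, x, 19, 21), (37, 9, t, x, 29, 23), (37, 9, t, x, 34, 17), (37, 9, t, x, 37, 27), (37, 9, t, x, 38, 26), (37, 9, t, x, 7, 35), (38, 22, t, s, 19, 21), (38, 22, t, s, 29, 23), (38, 22, t, s, 34, 17), (38, 22, t, s, 37, 27), (38, 22, t, s, 38, 26), (38, 22, t, s, 7, 35), (39, 19, t, u, 19, 21), (39, 19, t, u, 29, 23), (39, 19, t, u, 34, 17), (39, 19, t, u, 37, 27), (39, 19, t, u, 38, 26), (39, 19, t, u, 7, 35), (6, 22, t, u, 19, 21), (6, 22, t, u, 29, 23), (6, 22, t, u, 34, 17), (6, 22, t, u, 37, 27), (6, 22, t, u, 38, 26), (6, 22, t, u, 7, 35), (7, 29, t, s, 19, 21), (7, 29, t, s, 29, 23), (7, 29, t, s, 34, 17), (7, 29, t, s, 37, 27), (7, 29, t, s, 38, 26), (7, 29, t, s, 7, 35)}
(U ⨝ T) ⋈ S (natural join on F): {(10, 15, t, x, 19, 21, 2), (10, 15, t, x, 29, 23, 2), (10, 15, t, x, 34, 17, 2), (10, 15, t, x, 37, 27, 2), (10, 15, t, x, 38, 26, 2), (10, 15, t, x, 7, 35, 2), (19, 12, t, s, 19, 21, 9), (19, 12, t, s, 29, 23, 9), (19, 12, t, s, 34, 17, 9), (19, 12, t, s, 37, 27, 9), (19, 12, t, s, 38, 26, 9), (19, 12, t, s, 7, 35, 9), (38, 22, t, s, 19, 21, 32), (38, 22, t, s, 29, 23, 32), (38, 22, t, s, 34, 17, 32), (38, 22, t, s, 37, 27, 32), (38, 22, t, s, 38, 26, 32), (38, 22, t, s, 7, 35, 32)}
Projecting to D, F, A, G: {(19, 10, 2, 21), (19, 19, 9, 21), (19, 38, 32, 21), (29, 10, 2, 23), (29, 19, 9, 23), (29, 38, 32, 23), (34, 10, 2, 17), (34, 19, 9, 17), (34, 38, 32, 17), (37, 10, 2, 27), (37, 19, 9, 27), (37, 38, 32, 27), (38, 10, 2, 26), (38, 19, 9, 26), (38, 38, 32, 26), (7, 10, 2, 35), (7, 19, 9, 35), (7, 38, 32, 35)}
Apply σ_{F >= D}; surviving tuples: {(19, 19, 9, 21), (19, 38, 32, 21), (29, 38, 32, 23), (34, 38, 32, 17), (37, 38, 32, 27), (38, 38, 32, 26), (7, 10, 2, 35), (7, 19, 9, 35), (7, 38, 32, 35)}
Projecting to A, G, F: {(2, 35, 10), (32, 17, 38), (32, 21, 38), (32, 23, 38), (32, 26, 38), (32, 27, 38), (32, 35, 38), (9, 21, 19), (9, 35, 19)}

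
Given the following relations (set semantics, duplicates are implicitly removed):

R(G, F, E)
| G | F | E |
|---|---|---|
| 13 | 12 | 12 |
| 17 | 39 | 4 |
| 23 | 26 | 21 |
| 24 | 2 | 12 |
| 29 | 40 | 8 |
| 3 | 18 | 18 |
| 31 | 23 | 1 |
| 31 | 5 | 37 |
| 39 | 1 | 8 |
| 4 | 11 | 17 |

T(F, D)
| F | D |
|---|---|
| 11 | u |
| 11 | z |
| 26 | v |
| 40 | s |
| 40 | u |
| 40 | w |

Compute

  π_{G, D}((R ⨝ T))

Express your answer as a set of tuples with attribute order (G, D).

{(23, v), (29, s), (29, u), (29, w), (4, u), (4, z)}

Joining R and T on F yields {(23, 26, 21, v), (29, 40, 8, s), (29, 40, 8, u), (29, 40, 8, w), (4, 11, 17, u), (4, 11, 17, z)}.
π_{G, D} gives {(23, v), (29, s), (29, u), (29, w), (4, u), (4, z)}.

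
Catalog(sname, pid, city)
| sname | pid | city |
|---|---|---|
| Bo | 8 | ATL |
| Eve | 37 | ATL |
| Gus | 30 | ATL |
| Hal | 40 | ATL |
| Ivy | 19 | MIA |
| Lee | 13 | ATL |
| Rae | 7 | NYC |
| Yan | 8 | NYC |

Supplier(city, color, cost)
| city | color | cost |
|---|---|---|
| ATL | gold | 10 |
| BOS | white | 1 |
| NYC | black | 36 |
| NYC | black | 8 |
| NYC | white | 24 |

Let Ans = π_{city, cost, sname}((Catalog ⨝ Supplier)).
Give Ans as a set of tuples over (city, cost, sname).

Natural join on city: {(Bo, 8, ATL, gold, 10), (Eve, 37, ATL, gold, 10), (Gus, 30, ATL, gold, 10), (Hal, 40, ATL, gold, 10), (Lee, 13, ATL, gold, 10), (Rae, 7, NYC, black, 36), (Rae, 7, NYC, black, 8), (Rae, 7, NYC, white, 24), (Yan, 8, NYC, black, 36), (Yan, 8, NYC, black, 8), (Yan, 8, NYC, white, 24)}
Projecting to city, cost, sname: {(ATL, 10, Bo), (ATL, 10, Eve), (ATL, 10, Gus), (ATL, 10, Hal), (ATL, 10, Lee), (NYC, 24, Rae), (NYC, 24, Yan), (NYC, 36, Rae), (NYC, 36, Yan), (NYC, 8, Rae), (NYC, 8, Yan)}

{(ATL, 10, Bo), (ATL, 10, Eve), (ATL, 10, Gus), (ATL, 10, Hal), (ATL, 10, Lee), (NYC, 24, Rae), (NYC, 24, Yan), (NYC, 36, Rae), (NYC, 36, Yan), (NYC, 8, Rae), (NYC, 8, Yan)}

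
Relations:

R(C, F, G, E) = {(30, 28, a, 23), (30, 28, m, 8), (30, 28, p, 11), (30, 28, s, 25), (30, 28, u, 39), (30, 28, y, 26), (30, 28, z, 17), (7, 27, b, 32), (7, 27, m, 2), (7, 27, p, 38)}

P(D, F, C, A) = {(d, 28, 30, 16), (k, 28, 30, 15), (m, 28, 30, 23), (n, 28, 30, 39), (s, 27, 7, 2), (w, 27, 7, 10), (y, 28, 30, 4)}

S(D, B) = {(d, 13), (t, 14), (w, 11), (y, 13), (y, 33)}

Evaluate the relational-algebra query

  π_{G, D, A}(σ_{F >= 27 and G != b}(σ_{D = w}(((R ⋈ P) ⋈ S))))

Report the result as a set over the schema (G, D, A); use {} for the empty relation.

{(m, w, 10), (p, w, 10)}

Joining R and P on C, F yields {(30, 28, a, 23, d, 16), (30, 28, a, 23, k, 15), (30, 28, a, 23, m, 23), (30, 28, a, 23, n, 39), (30, 28, a, 23, y, 4), (30, 28, m, 8, d, 16), (30, 28, m, 8, k, 15), (30, 28, m, 8, m, 23), (30, 28, m, 8, n, 39), (30, 28, m, 8, y, 4), (30, 28, p, 11, d, 16), (30, 28, p, 11, k, 15), (30, 28, p, 11, m, 23), (30, 28, p, 11, n, 39), (30, 28, p, 11, y, 4), (30, 28, s, 25, d, 16), (30, 28, s, 25, k, 15), (30, 28, s, 25, m, 23), (30, 28, s, 25, n, 39), (30, 28, s, 25, y, 4), (30, 28, u, 39, d, 16), (30, 28, u, 39, k, 15), (30, 28, u, 39, m, 23), (30, 28, u, 39, n, 39), (30, 28, u, 39, y, 4), (30, 28, y, 26, d, 16), (30, 28, y, 26, k, 15), (30, 28, y, 26, m, 23), (30, 28, y, 26, n, 39), (30, 28, y, 26, y, 4), (30, 28, z, 17, d, 16), (30, 28, z, 17, k, 15), (30, 28, z, 17, m, 23), (30, 28, z, 17, n, 39), (30, 28, z, 17, y, 4), (7, 27, b, 32, s, 2), (7, 27, b, 32, w, 10), (7, 27, m, 2, s, 2), (7, 27, m, 2, w, 10), (7, 27, p, 38, s, 2), (7, 27, p, 38, w, 10)}.
Joining (R ⋈ P) and S on D yields {(30, 28, a, 23, d, 16, 13), (30, 28, a, 23, y, 4, 13), (30, 28, a, 23, y, 4, 33), (30, 28, m, 8, d, 16, 13), (30, 28, m, 8, y, 4, 13), (30, 28, m, 8, y, 4, 33), (30, 28, p, 11, d, 16, 13), (30, 28, p, 11, y, 4, 13), (30, 28, p, 11, y, 4, 33), (30, 28, s, 25, d, 16, 13), (30, 28, s, 25, y, 4, 13), (30, 28, s, 25, y, 4, 33), (30, 28, u, 39, d, 16, 13), (30, 28, u, 39, y, 4, 13), (30, 28, u, 39, y, 4, 33), (30, 28, y, 26, d, 16, 13), (30, 28, y, 26, y, 4, 13), (30, 28, y, 26, y, 4, 33), (30, 28, z, 17, d, 16, 13), (30, 28, z, 17, y, 4, 13), (30, 28, z, 17, y, 4, 33), (7, 27, b, 32, w, 10, 11), (7, 27, m, 2, w, 10, 11), (7, 27, p, 38, w, 10, 11)}.
Filtering on D = w leaves {(7, 27, b, 32, w, 10, 11), (7, 27, m, 2, w, 10, 11), (7, 27, p, 38, w, 10, 11)}.
Filtering on F >= 27 and G != b leaves {(7, 27, m, 2, w, 10, 11), (7, 27, p, 38, w, 10, 11)}.
Keep only column(s) G, D, A: {(m, w, 10), (p, w, 10)}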